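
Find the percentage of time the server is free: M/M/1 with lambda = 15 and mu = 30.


Idle fraction = (1 - rho) * 100 = (1 - 15/30) * 100 = 50.0%

50.0%


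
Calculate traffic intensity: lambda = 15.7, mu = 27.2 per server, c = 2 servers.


rho = lambda / (c * mu) = 15.7 / (2 * 27.2) = 0.2886

0.2886


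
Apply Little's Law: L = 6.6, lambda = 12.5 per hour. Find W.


W = L / lambda = 6.6 / 12.5 = 0.528 hours

0.528 hours


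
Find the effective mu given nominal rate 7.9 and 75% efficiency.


Effective rate = mu * efficiency = 7.9 * 0.75 = 5.93 per hour

5.93 per hour


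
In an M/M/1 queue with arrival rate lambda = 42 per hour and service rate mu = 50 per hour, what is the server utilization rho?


rho = lambda/mu = 42/50 = 0.84

0.84


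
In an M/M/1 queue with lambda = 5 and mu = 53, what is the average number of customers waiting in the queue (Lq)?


rho = 5/53; Lq = rho^2/(1-rho) = 0.01

0.01


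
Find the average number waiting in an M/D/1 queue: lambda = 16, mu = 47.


M/D/1: Lq = rho^2 / (2*(1-rho)) where rho = 16/47; Lq = 0.09

0.09


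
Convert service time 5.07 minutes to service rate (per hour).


mu = 60 / avg_service_time = 60 / 5.07 = 11.83 per hour

11.83 per hour


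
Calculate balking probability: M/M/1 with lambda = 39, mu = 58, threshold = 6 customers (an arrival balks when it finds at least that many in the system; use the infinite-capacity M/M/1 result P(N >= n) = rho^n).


P(N >= 6) = rho^6 = (39/58)^6 = 0.0924

0.0924


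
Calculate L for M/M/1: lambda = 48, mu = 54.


rho = 48/54; L = rho/(1-rho) = 8.0

8.0


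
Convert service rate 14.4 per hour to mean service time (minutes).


Mean service time = 60/mu = 60/14.4 = 4.17 minutes

4.17 minutes


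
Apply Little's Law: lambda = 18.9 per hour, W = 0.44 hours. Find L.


L = lambda * W = 18.9 * 0.44 = 8.32

8.32


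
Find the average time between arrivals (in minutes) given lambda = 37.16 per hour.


Mean interarrival time = 60/lambda = 60/37.16 = 1.61 minutes

1.61 minutes


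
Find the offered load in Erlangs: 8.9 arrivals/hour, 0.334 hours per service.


Offered load a = lambda * E[S] = 8.9 * 0.334 = 2.97 Erlangs

2.97 Erlangs


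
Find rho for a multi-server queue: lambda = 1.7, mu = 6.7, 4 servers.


rho = lambda / (c * mu) = 1.7 / (4 * 6.7) = 0.0634

0.0634


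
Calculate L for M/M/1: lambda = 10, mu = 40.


rho = 10/40; L = rho/(1-rho) = 0.33

0.33


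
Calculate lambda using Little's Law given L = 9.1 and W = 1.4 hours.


lambda = L / W = 9.1 / 1.4 = 6.5 per hour

6.5 per hour


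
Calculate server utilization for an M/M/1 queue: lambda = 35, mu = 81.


rho = lambda/mu = 35/81 = 0.4321

0.4321


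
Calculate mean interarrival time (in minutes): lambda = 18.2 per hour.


Mean interarrival time = 60/lambda = 60/18.2 = 3.3 minutes

3.3 minutes


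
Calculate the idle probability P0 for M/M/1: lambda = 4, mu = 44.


P0 = 1 - rho = 1 - 4/44 = 0.9091

0.9091


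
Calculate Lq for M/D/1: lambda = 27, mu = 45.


M/D/1: Lq = rho^2 / (2*(1-rho)) where rho = 27/45; Lq = 0.45

0.45


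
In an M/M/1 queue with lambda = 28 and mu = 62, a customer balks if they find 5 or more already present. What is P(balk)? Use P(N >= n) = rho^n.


P(N >= 5) = rho^5 = (28/62)^5 = 0.0188

0.0188


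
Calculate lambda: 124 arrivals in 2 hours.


lambda = total arrivals / time = 124 / 2 = 62.0 per hour

62.0 per hour


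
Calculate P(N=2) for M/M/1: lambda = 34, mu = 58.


rho = 34/58; P(n) = (1-rho)*rho^n = (1-34/58)*(34/58)^2 = 0.1422

0.1422


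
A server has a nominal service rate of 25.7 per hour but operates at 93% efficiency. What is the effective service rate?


Effective rate = mu * efficiency = 25.7 * 0.93 = 23.9 per hour

23.9 per hour


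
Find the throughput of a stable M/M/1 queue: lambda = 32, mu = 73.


For a stable queue (lambda < mu), throughput = lambda = 32 per hour

32 per hour


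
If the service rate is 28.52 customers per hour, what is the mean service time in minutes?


Mean service time = 60/mu = 60/28.52 = 2.1 minutes

2.1 minutes


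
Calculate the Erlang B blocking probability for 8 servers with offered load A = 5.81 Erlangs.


B(N,A) = (A^N/N!) / sum(A^k/k!, k=0..N) with N=8, A=5.81 = 0.1114

0.1114


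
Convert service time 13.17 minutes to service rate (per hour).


mu = 60 / avg_service_time = 60 / 13.17 = 4.56 per hour

4.56 per hour


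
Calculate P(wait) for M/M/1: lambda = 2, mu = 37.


P(wait) = rho = lambda/mu = 2/37 = 0.0541

0.0541


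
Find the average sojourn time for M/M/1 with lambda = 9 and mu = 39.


W = 1/(mu - lambda) = 1/(39 - 9) = 0.0333 hours

0.0333 hours


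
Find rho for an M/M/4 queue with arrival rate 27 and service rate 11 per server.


rho = lambda/(c*mu) = 27/(4*11) = 0.6136

0.6136


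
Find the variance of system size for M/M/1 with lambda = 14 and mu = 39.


rho = 14/39; Var(N) = rho/(1-rho)^2 = 0.87

0.87


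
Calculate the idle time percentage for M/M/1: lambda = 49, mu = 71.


Idle fraction = (1 - rho) * 100 = (1 - 49/71) * 100 = 31.0%

31.0%


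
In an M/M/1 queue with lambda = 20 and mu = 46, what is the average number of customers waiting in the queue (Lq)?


rho = 20/46; Lq = rho^2/(1-rho) = 0.33

0.33


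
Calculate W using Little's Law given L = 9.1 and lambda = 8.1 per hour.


W = L / lambda = 9.1 / 8.1 = 1.1235 hours

1.1235 hours


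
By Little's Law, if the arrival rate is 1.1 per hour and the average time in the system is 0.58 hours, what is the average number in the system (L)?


L = lambda * W = 1.1 * 0.58 = 0.64

0.64


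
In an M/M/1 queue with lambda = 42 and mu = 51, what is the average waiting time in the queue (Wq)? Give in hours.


rho = 42/51; Wq = rho/(mu - lambda) = 0.0915 hours

0.0915 hours


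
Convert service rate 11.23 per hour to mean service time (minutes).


Mean service time = 60/mu = 60/11.23 = 5.34 minutes

5.34 minutes


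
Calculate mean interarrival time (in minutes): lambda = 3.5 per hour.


Mean interarrival time = 60/lambda = 60/3.5 = 17.14 minutes

17.14 minutes


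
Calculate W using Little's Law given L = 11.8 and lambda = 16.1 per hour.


W = L / lambda = 11.8 / 16.1 = 0.7329 hours

0.7329 hours


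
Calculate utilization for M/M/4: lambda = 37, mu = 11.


rho = lambda/(c*mu) = 37/(4*11) = 0.8409

0.8409


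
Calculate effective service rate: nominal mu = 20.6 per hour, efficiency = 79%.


Effective rate = mu * efficiency = 20.6 * 0.79 = 16.27 per hour

16.27 per hour


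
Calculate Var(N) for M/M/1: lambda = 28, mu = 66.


rho = 28/66; Var(N) = rho/(1-rho)^2 = 1.28

1.28


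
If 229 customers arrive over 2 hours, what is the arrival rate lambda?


lambda = total arrivals / time = 229 / 2 = 114.5 per hour

114.5 per hour


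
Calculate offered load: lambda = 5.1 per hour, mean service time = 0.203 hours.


Offered load a = lambda * E[S] = 5.1 * 0.203 = 1.04 Erlangs

1.04 Erlangs


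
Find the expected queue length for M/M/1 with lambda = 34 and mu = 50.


rho = 34/50; Lq = rho^2/(1-rho) = 1.45

1.45


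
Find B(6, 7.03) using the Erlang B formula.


B(N,A) = (A^N/N!) / sum(A^k/k!, k=0..N) with N=6, A=7.03 = 0.3332

0.3332


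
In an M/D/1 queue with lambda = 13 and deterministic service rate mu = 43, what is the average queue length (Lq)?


M/D/1: Lq = rho^2 / (2*(1-rho)) where rho = 13/43; Lq = 0.07

0.07


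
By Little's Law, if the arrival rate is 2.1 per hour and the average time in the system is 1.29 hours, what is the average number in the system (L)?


L = lambda * W = 2.1 * 1.29 = 2.71

2.71


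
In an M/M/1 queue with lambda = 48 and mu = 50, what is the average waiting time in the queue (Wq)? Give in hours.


rho = 48/50; Wq = rho/(mu - lambda) = 0.48 hours

0.48 hours


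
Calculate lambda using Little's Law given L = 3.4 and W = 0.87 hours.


lambda = L / W = 3.4 / 0.87 = 3.91 per hour

3.91 per hour


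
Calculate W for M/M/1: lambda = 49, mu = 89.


W = 1/(mu - lambda) = 1/(89 - 49) = 0.025 hours

0.025 hours


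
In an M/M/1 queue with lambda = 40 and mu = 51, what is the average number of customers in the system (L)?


rho = 40/51; L = rho/(1-rho) = 3.64

3.64


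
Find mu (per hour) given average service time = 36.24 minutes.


mu = 60 / avg_service_time = 60 / 36.24 = 1.66 per hour

1.66 per hour


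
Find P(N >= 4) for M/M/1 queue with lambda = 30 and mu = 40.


P(N >= 4) = rho^4 = (30/40)^4 = 0.3164

0.3164


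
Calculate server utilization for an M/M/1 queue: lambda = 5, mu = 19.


rho = lambda/mu = 5/19 = 0.2632

0.2632


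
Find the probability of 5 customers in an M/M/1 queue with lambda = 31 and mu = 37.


rho = 31/37; P(n) = (1-rho)*rho^n = (1-31/37)*(31/37)^5 = 0.0669

0.0669


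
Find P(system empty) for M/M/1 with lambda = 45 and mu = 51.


P0 = 1 - rho = 1 - 45/51 = 0.1176

0.1176


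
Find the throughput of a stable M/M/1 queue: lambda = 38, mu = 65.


For a stable queue (lambda < mu), throughput = lambda = 38 per hour

38 per hour


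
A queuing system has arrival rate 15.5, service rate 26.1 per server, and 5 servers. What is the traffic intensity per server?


rho = lambda / (c * mu) = 15.5 / (5 * 26.1) = 0.1188

0.1188


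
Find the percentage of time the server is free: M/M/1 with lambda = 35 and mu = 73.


Idle fraction = (1 - rho) * 100 = (1 - 35/73) * 100 = 52.1%

52.1%


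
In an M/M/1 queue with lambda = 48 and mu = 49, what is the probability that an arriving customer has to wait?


P(wait) = rho = lambda/mu = 48/49 = 0.9796

0.9796


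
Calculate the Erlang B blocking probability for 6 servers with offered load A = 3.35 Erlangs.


B(N,A) = (A^N/N!) / sum(A^k/k!, k=0..N) with N=6, A=3.35 = 0.0728

0.0728


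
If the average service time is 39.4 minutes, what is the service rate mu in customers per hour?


mu = 60 / avg_service_time = 60 / 39.4 = 1.52 per hour

1.52 per hour


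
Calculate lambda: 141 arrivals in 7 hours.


lambda = total arrivals / time = 141 / 7 = 20.14 per hour

20.14 per hour


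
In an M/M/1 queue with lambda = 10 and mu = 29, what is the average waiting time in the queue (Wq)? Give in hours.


rho = 10/29; Wq = rho/(mu - lambda) = 0.0181 hours

0.0181 hours


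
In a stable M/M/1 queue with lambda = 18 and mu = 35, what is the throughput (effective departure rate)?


For a stable queue (lambda < mu), throughput = lambda = 18 per hour

18 per hour


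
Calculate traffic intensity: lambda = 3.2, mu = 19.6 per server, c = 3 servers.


rho = lambda / (c * mu) = 3.2 / (3 * 19.6) = 0.0544

0.0544


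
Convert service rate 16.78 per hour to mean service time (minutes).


Mean service time = 60/mu = 60/16.78 = 3.58 minutes

3.58 minutes


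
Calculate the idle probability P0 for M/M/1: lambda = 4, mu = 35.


P0 = 1 - rho = 1 - 4/35 = 0.8857

0.8857


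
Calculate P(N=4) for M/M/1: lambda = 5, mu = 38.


rho = 5/38; P(n) = (1-rho)*rho^n = (1-5/38)*(5/38)^4 = 0.0003

0.0003


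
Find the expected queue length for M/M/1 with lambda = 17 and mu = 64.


rho = 17/64; Lq = rho^2/(1-rho) = 0.1

0.1


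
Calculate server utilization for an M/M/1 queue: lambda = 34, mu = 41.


rho = lambda/mu = 34/41 = 0.8293

0.8293


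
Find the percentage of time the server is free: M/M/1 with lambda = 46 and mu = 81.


Idle fraction = (1 - rho) * 100 = (1 - 46/81) * 100 = 43.2%

43.2%


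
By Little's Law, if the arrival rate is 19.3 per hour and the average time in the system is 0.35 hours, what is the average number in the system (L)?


L = lambda * W = 19.3 * 0.35 = 6.76

6.76


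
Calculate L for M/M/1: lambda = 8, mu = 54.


rho = 8/54; L = rho/(1-rho) = 0.17

0.17


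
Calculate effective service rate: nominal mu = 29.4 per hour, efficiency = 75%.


Effective rate = mu * efficiency = 29.4 * 0.75 = 22.05 per hour

22.05 per hour


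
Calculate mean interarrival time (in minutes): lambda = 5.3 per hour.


Mean interarrival time = 60/lambda = 60/5.3 = 11.32 minutes

11.32 minutes


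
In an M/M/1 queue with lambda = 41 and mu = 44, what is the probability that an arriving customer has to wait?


P(wait) = rho = lambda/mu = 41/44 = 0.9318

0.9318


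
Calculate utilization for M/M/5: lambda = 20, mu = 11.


rho = lambda/(c*mu) = 20/(5*11) = 0.3636

0.3636


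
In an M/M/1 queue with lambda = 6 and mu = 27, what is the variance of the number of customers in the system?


rho = 6/27; Var(N) = rho/(1-rho)^2 = 0.37

0.37


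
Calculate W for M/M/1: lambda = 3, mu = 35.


W = 1/(mu - lambda) = 1/(35 - 3) = 0.0313 hours

0.0313 hours


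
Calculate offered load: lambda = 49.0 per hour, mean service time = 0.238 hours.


Offered load a = lambda * E[S] = 49.0 * 0.238 = 11.66 Erlangs

11.66 Erlangs


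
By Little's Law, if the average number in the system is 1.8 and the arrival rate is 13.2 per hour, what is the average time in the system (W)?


W = L / lambda = 1.8 / 13.2 = 0.1364 hours

0.1364 hours


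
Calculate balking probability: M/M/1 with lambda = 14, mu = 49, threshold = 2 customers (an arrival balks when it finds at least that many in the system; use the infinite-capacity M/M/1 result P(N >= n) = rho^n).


P(N >= 2) = rho^2 = (14/49)^2 = 0.0816

0.0816


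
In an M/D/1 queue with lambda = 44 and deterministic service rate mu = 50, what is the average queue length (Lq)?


M/D/1: Lq = rho^2 / (2*(1-rho)) where rho = 44/50; Lq = 3.23

3.23


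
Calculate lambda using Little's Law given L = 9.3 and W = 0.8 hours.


lambda = L / W = 9.3 / 0.8 = 11.63 per hour

11.63 per hour


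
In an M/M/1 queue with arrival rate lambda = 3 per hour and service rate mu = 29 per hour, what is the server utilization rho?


rho = lambda/mu = 3/29 = 0.1034

0.1034


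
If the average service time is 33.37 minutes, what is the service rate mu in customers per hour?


mu = 60 / avg_service_time = 60 / 33.37 = 1.8 per hour

1.8 per hour


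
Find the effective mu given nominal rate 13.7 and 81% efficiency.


Effective rate = mu * efficiency = 13.7 * 0.81 = 11.1 per hour

11.1 per hour


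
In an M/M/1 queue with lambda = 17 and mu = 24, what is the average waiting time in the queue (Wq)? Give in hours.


rho = 17/24; Wq = rho/(mu - lambda) = 0.1012 hours

0.1012 hours


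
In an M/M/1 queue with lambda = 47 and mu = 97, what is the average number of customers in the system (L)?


rho = 47/97; L = rho/(1-rho) = 0.94

0.94


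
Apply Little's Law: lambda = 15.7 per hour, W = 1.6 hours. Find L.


L = lambda * W = 15.7 * 1.6 = 25.12

25.12


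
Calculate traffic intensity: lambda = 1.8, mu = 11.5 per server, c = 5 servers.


rho = lambda / (c * mu) = 1.8 / (5 * 11.5) = 0.0313

0.0313


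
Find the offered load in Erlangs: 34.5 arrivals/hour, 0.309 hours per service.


Offered load a = lambda * E[S] = 34.5 * 0.309 = 10.66 Erlangs

10.66 Erlangs


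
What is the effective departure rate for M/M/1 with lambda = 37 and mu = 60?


For a stable queue (lambda < mu), throughput = lambda = 37 per hour

37 per hour


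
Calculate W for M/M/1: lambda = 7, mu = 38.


W = 1/(mu - lambda) = 1/(38 - 7) = 0.0323 hours

0.0323 hours


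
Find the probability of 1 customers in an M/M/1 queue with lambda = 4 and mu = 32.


rho = 4/32; P(n) = (1-rho)*rho^n = (1-4/32)*(4/32)^1 = 0.1094

0.1094


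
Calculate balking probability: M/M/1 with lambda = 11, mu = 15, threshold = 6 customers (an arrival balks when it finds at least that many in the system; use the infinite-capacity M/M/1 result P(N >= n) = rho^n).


P(N >= 6) = rho^6 = (11/15)^6 = 0.1555

0.1555


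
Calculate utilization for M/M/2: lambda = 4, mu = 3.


rho = lambda/(c*mu) = 4/(2*3) = 0.6667

0.6667


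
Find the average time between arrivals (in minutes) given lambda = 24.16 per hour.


Mean interarrival time = 60/lambda = 60/24.16 = 2.48 minutes

2.48 minutes


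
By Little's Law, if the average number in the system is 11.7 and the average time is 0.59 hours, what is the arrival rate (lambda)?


lambda = L / W = 11.7 / 0.59 = 19.83 per hour

19.83 per hour


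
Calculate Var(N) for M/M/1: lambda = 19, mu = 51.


rho = 19/51; Var(N) = rho/(1-rho)^2 = 0.95

0.95


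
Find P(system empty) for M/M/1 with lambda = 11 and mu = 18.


P0 = 1 - rho = 1 - 11/18 = 0.3889

0.3889


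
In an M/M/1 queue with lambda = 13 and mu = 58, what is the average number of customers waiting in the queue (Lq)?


rho = 13/58; Lq = rho^2/(1-rho) = 0.06

0.06


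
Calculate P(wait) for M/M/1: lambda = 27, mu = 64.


P(wait) = rho = lambda/mu = 27/64 = 0.4219

0.4219


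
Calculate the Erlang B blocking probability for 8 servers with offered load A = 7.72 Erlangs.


B(N,A) = (A^N/N!) / sum(A^k/k!, k=0..N) with N=8, A=7.72 = 0.2199

0.2199


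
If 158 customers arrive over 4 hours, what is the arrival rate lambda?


lambda = total arrivals / time = 158 / 4 = 39.5 per hour

39.5 per hour


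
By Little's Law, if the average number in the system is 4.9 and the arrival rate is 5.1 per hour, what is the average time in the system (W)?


W = L / lambda = 4.9 / 5.1 = 0.9608 hours

0.9608 hours


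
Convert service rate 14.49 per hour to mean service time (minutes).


Mean service time = 60/mu = 60/14.49 = 4.14 minutes

4.14 minutes


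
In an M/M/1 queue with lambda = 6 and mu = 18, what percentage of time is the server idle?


Idle fraction = (1 - rho) * 100 = (1 - 6/18) * 100 = 66.7%

66.7%


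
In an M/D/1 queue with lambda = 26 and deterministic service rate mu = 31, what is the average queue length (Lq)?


M/D/1: Lq = rho^2 / (2*(1-rho)) where rho = 26/31; Lq = 2.18

2.18


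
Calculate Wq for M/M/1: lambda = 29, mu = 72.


rho = 29/72; Wq = rho/(mu - lambda) = 0.0094 hours

0.0094 hours


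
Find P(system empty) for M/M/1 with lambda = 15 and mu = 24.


P0 = 1 - rho = 1 - 15/24 = 0.375

0.375


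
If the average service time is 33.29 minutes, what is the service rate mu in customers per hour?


mu = 60 / avg_service_time = 60 / 33.29 = 1.8 per hour

1.8 per hour


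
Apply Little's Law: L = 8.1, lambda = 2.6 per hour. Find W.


W = L / lambda = 8.1 / 2.6 = 3.1154 hours

3.1154 hours


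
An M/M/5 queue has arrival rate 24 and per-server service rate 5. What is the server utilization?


rho = lambda/(c*mu) = 24/(5*5) = 0.96

0.96


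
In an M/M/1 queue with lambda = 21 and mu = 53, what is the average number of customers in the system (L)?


rho = 21/53; L = rho/(1-rho) = 0.66

0.66


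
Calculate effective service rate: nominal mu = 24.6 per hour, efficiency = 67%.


Effective rate = mu * efficiency = 24.6 * 0.67 = 16.48 per hour

16.48 per hour


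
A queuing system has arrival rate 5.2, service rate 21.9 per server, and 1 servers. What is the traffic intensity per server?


rho = lambda / (c * mu) = 5.2 / (1 * 21.9) = 0.2374

0.2374


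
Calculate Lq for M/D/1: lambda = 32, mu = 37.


M/D/1: Lq = rho^2 / (2*(1-rho)) where rho = 32/37; Lq = 2.77

2.77


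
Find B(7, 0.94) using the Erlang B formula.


B(N,A) = (A^N/N!) / sum(A^k/k!, k=0..N) with N=7, A=0.94 = 0.0001

0.0001


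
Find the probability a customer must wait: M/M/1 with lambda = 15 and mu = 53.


P(wait) = rho = lambda/mu = 15/53 = 0.283

0.283


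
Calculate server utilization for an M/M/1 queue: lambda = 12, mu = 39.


rho = lambda/mu = 12/39 = 0.3077

0.3077


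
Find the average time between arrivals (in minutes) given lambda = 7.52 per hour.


Mean interarrival time = 60/lambda = 60/7.52 = 7.98 minutes

7.98 minutes


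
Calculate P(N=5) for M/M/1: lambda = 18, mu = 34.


rho = 18/34; P(n) = (1-rho)*rho^n = (1-18/34)*(18/34)^5 = 0.0196

0.0196


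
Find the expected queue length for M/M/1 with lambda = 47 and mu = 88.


rho = 47/88; Lq = rho^2/(1-rho) = 0.61

0.61


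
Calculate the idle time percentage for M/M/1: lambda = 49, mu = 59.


Idle fraction = (1 - rho) * 100 = (1 - 49/59) * 100 = 16.9%

16.9%


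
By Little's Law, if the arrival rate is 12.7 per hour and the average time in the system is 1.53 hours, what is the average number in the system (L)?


L = lambda * W = 12.7 * 1.53 = 19.43

19.43


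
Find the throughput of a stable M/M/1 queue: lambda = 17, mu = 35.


For a stable queue (lambda < mu), throughput = lambda = 17 per hour

17 per hour


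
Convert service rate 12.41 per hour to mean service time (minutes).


Mean service time = 60/mu = 60/12.41 = 4.83 minutes

4.83 minutes


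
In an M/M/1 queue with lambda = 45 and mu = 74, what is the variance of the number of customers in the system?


rho = 45/74; Var(N) = rho/(1-rho)^2 = 3.96

3.96


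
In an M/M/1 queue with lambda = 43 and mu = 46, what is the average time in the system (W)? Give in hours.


W = 1/(mu - lambda) = 1/(46 - 43) = 0.3333 hours

0.3333 hours


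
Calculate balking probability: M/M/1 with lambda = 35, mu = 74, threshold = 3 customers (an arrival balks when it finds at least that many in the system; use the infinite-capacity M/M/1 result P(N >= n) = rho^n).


P(N >= 3) = rho^3 = (35/74)^3 = 0.1058

0.1058


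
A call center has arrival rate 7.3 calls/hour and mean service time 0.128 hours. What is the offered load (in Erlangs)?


Offered load a = lambda * E[S] = 7.3 * 0.128 = 0.93 Erlangs

0.93 Erlangs


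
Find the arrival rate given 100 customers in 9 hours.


lambda = total arrivals / time = 100 / 9 = 11.11 per hour

11.11 per hour


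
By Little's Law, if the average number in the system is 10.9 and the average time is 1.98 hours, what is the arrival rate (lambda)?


lambda = L / W = 10.9 / 1.98 = 5.51 per hour

5.51 per hour


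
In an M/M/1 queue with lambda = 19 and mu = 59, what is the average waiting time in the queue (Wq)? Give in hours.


rho = 19/59; Wq = rho/(mu - lambda) = 0.0081 hours

0.0081 hours


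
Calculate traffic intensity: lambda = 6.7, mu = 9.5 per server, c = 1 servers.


rho = lambda / (c * mu) = 6.7 / (1 * 9.5) = 0.7053

0.7053


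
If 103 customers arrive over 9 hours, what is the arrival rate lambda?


lambda = total arrivals / time = 103 / 9 = 11.44 per hour

11.44 per hour


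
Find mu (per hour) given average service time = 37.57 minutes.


mu = 60 / avg_service_time = 60 / 37.57 = 1.6 per hour

1.6 per hour


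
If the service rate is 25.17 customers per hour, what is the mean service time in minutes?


Mean service time = 60/mu = 60/25.17 = 2.38 minutes

2.38 minutes


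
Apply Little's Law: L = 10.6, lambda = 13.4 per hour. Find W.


W = L / lambda = 10.6 / 13.4 = 0.791 hours

0.791 hours


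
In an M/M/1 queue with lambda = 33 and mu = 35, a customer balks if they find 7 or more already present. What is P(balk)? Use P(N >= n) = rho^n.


P(N >= 7) = rho^7 = (33/35)^7 = 0.6624

0.6624


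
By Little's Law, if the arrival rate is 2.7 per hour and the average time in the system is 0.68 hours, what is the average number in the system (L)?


L = lambda * W = 2.7 * 0.68 = 1.84

1.84


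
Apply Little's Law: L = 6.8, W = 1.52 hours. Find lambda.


lambda = L / W = 6.8 / 1.52 = 4.47 per hour

4.47 per hour


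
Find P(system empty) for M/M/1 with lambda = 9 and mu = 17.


P0 = 1 - rho = 1 - 9/17 = 0.4706

0.4706


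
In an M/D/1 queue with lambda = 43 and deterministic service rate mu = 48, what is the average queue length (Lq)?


M/D/1: Lq = rho^2 / (2*(1-rho)) where rho = 43/48; Lq = 3.85

3.85


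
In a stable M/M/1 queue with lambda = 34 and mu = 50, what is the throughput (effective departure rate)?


For a stable queue (lambda < mu), throughput = lambda = 34 per hour

34 per hour


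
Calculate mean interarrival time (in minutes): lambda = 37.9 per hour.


Mean interarrival time = 60/lambda = 60/37.9 = 1.58 minutes

1.58 minutes


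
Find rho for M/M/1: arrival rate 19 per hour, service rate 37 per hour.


rho = lambda/mu = 19/37 = 0.5135

0.5135


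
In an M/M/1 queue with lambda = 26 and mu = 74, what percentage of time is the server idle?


Idle fraction = (1 - rho) * 100 = (1 - 26/74) * 100 = 64.9%

64.9%


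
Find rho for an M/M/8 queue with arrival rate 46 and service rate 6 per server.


rho = lambda/(c*mu) = 46/(8*6) = 0.9583

0.9583


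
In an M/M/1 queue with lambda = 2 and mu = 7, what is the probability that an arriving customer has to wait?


P(wait) = rho = lambda/mu = 2/7 = 0.2857

0.2857


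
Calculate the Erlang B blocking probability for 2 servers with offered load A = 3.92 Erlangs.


B(N,A) = (A^N/N!) / sum(A^k/k!, k=0..N) with N=2, A=3.92 = 0.6096

0.6096


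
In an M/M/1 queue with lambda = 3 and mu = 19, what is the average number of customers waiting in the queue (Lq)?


rho = 3/19; Lq = rho^2/(1-rho) = 0.03

0.03


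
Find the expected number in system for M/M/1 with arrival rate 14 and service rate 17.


rho = 14/17; L = rho/(1-rho) = 4.67

4.67


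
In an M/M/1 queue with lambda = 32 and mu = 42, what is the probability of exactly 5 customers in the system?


rho = 32/42; P(n) = (1-rho)*rho^n = (1-32/42)*(32/42)^5 = 0.0611

0.0611


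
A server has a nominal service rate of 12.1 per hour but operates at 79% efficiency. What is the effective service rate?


Effective rate = mu * efficiency = 12.1 * 0.79 = 9.56 per hour

9.56 per hour


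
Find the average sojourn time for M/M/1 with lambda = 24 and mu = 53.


W = 1/(mu - lambda) = 1/(53 - 24) = 0.0345 hours

0.0345 hours


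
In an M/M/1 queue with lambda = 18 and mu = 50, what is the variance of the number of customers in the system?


rho = 18/50; Var(N) = rho/(1-rho)^2 = 0.88

0.88


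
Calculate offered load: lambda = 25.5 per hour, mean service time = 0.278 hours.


Offered load a = lambda * E[S] = 25.5 * 0.278 = 7.09 Erlangs

7.09 Erlangs


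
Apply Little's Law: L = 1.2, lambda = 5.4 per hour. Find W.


W = L / lambda = 1.2 / 5.4 = 0.2222 hours

0.2222 hours


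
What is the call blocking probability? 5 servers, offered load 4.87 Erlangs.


B(N,A) = (A^N/N!) / sum(A^k/k!, k=0..N) with N=5, A=4.87 = 0.2742

0.2742


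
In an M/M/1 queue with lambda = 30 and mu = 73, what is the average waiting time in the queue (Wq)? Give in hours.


rho = 30/73; Wq = rho/(mu - lambda) = 0.0096 hours

0.0096 hours


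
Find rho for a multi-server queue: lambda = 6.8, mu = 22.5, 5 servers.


rho = lambda / (c * mu) = 6.8 / (5 * 22.5) = 0.0604

0.0604


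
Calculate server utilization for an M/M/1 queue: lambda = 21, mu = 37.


rho = lambda/mu = 21/37 = 0.5676

0.5676


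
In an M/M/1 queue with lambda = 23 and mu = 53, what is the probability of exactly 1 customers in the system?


rho = 23/53; P(n) = (1-rho)*rho^n = (1-23/53)*(23/53)^1 = 0.2456

0.2456


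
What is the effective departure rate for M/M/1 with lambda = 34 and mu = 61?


For a stable queue (lambda < mu), throughput = lambda = 34 per hour

34 per hour


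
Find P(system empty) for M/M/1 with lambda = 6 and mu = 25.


P0 = 1 - rho = 1 - 6/25 = 0.76

0.76


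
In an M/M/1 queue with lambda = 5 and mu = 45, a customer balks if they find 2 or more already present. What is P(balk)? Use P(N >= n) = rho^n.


P(N >= 2) = rho^2 = (5/45)^2 = 0.0123

0.0123


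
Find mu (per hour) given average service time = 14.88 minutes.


mu = 60 / avg_service_time = 60 / 14.88 = 4.03 per hour

4.03 per hour


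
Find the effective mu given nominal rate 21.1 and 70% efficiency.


Effective rate = mu * efficiency = 21.1 * 0.7 = 14.77 per hour

14.77 per hour


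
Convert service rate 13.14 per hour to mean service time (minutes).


Mean service time = 60/mu = 60/13.14 = 4.57 minutes

4.57 minutes


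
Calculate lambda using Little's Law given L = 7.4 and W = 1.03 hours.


lambda = L / W = 7.4 / 1.03 = 7.18 per hour

7.18 per hour


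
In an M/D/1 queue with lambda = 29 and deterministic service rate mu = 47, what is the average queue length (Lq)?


M/D/1: Lq = rho^2 / (2*(1-rho)) where rho = 29/47; Lq = 0.5

0.5


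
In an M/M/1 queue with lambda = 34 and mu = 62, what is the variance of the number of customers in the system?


rho = 34/62; Var(N) = rho/(1-rho)^2 = 2.69

2.69


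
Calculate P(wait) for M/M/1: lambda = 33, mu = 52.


P(wait) = rho = lambda/mu = 33/52 = 0.6346

0.6346


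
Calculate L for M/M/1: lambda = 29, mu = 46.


rho = 29/46; L = rho/(1-rho) = 1.71

1.71


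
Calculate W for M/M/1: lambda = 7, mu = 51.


W = 1/(mu - lambda) = 1/(51 - 7) = 0.0227 hours

0.0227 hours


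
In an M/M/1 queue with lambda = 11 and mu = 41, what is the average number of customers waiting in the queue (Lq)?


rho = 11/41; Lq = rho^2/(1-rho) = 0.1

0.1


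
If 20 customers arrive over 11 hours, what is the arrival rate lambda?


lambda = total arrivals / time = 20 / 11 = 1.82 per hour

1.82 per hour


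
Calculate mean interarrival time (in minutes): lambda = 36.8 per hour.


Mean interarrival time = 60/lambda = 60/36.8 = 1.63 minutes

1.63 minutes


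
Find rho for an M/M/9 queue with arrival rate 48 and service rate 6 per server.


rho = lambda/(c*mu) = 48/(9*6) = 0.8889

0.8889


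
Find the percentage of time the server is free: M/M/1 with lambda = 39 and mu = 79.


Idle fraction = (1 - rho) * 100 = (1 - 39/79) * 100 = 50.6%

50.6%


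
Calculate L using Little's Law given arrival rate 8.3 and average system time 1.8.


L = lambda * W = 8.3 * 1.8 = 14.94

14.94


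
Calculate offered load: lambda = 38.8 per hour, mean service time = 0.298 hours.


Offered load a = lambda * E[S] = 38.8 * 0.298 = 11.56 Erlangs

11.56 Erlangs


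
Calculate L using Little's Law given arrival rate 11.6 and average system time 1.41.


L = lambda * W = 11.6 * 1.41 = 16.36

16.36


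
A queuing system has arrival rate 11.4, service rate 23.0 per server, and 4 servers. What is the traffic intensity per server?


rho = lambda / (c * mu) = 11.4 / (4 * 23.0) = 0.1239

0.1239


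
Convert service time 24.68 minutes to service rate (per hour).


mu = 60 / avg_service_time = 60 / 24.68 = 2.43 per hour

2.43 per hour


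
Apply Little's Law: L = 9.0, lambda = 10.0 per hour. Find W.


W = L / lambda = 9.0 / 10.0 = 0.9 hours

0.9 hours


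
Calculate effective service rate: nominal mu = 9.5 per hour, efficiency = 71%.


Effective rate = mu * efficiency = 9.5 * 0.71 = 6.75 per hour

6.75 per hour


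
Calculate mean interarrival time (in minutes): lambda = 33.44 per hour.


Mean interarrival time = 60/lambda = 60/33.44 = 1.79 minutes

1.79 minutes


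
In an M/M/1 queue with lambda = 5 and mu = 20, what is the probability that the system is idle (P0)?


P0 = 1 - rho = 1 - 5/20 = 0.75

0.75


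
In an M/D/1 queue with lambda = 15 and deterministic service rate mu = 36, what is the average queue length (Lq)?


M/D/1: Lq = rho^2 / (2*(1-rho)) where rho = 15/36; Lq = 0.15

0.15


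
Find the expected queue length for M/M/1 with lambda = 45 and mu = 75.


rho = 45/75; Lq = rho^2/(1-rho) = 0.9

0.9


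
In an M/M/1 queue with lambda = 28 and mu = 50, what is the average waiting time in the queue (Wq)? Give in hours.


rho = 28/50; Wq = rho/(mu - lambda) = 0.0255 hours

0.0255 hours


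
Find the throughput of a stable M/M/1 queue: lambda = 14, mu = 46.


For a stable queue (lambda < mu), throughput = lambda = 14 per hour

14 per hour


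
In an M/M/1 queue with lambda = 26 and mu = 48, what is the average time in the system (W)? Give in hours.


W = 1/(mu - lambda) = 1/(48 - 26) = 0.0455 hours

0.0455 hours


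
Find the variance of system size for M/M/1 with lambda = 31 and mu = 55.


rho = 31/55; Var(N) = rho/(1-rho)^2 = 2.96

2.96


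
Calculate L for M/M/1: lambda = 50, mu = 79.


rho = 50/79; L = rho/(1-rho) = 1.72

1.72


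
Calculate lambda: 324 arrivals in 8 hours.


lambda = total arrivals / time = 324 / 8 = 40.5 per hour

40.5 per hour


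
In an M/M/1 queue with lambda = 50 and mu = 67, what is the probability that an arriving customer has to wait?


P(wait) = rho = lambda/mu = 50/67 = 0.7463

0.7463


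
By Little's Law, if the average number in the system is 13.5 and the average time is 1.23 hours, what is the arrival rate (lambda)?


lambda = L / W = 13.5 / 1.23 = 10.98 per hour

10.98 per hour


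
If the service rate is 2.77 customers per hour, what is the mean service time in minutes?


Mean service time = 60/mu = 60/2.77 = 21.66 minutes

21.66 minutes


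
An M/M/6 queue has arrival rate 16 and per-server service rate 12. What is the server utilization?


rho = lambda/(c*mu) = 16/(6*12) = 0.2222

0.2222


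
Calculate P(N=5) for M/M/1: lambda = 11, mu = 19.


rho = 11/19; P(n) = (1-rho)*rho^n = (1-11/19)*(11/19)^5 = 0.0274

0.0274


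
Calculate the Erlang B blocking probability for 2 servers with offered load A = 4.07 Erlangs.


B(N,A) = (A^N/N!) / sum(A^k/k!, k=0..N) with N=2, A=4.07 = 0.6203

0.6203


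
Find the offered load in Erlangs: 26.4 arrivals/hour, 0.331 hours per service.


Offered load a = lambda * E[S] = 26.4 * 0.331 = 8.74 Erlangs

8.74 Erlangs


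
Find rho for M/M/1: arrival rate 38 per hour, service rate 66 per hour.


rho = lambda/mu = 38/66 = 0.5758

0.5758


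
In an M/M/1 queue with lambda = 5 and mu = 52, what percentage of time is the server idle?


Idle fraction = (1 - rho) * 100 = (1 - 5/52) * 100 = 90.4%

90.4%


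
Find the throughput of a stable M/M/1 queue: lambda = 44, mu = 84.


For a stable queue (lambda < mu), throughput = lambda = 44 per hour

44 per hour


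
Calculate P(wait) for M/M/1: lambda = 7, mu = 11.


P(wait) = rho = lambda/mu = 7/11 = 0.6364

0.6364


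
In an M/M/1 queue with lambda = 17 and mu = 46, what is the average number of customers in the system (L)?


rho = 17/46; L = rho/(1-rho) = 0.59

0.59


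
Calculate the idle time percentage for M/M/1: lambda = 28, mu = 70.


Idle fraction = (1 - rho) * 100 = (1 - 28/70) * 100 = 60.0%

60.0%


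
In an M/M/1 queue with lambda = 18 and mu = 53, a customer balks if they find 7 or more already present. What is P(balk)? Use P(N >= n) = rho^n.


P(N >= 7) = rho^7 = (18/53)^7 = 0.0005

0.0005


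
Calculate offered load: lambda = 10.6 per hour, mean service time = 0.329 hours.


Offered load a = lambda * E[S] = 10.6 * 0.329 = 3.49 Erlangs

3.49 Erlangs


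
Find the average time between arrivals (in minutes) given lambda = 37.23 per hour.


Mean interarrival time = 60/lambda = 60/37.23 = 1.61 minutes

1.61 minutes


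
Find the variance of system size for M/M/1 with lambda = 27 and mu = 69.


rho = 27/69; Var(N) = rho/(1-rho)^2 = 1.06

1.06


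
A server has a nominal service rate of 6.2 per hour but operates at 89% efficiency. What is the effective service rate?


Effective rate = mu * efficiency = 6.2 * 0.89 = 5.52 per hour

5.52 per hour


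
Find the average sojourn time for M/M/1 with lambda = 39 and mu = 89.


W = 1/(mu - lambda) = 1/(89 - 39) = 0.02 hours

0.02 hours


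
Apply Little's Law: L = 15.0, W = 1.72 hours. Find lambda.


lambda = L / W = 15.0 / 1.72 = 8.72 per hour

8.72 per hour


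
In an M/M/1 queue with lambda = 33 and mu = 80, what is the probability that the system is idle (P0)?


P0 = 1 - rho = 1 - 33/80 = 0.5875

0.5875


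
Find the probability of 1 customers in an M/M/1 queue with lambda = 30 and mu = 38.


rho = 30/38; P(n) = (1-rho)*rho^n = (1-30/38)*(30/38)^1 = 0.1662

0.1662


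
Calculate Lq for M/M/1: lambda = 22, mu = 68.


rho = 22/68; Lq = rho^2/(1-rho) = 0.15

0.15


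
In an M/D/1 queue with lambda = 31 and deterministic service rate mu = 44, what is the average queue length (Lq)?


M/D/1: Lq = rho^2 / (2*(1-rho)) where rho = 31/44; Lq = 0.84

0.84


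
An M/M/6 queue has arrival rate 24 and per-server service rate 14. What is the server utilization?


rho = lambda/(c*mu) = 24/(6*14) = 0.2857

0.2857


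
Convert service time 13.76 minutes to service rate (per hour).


mu = 60 / avg_service_time = 60 / 13.76 = 4.36 per hour

4.36 per hour


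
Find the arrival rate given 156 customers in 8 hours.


lambda = total arrivals / time = 156 / 8 = 19.5 per hour

19.5 per hour


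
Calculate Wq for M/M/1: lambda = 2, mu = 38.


rho = 2/38; Wq = rho/(mu - lambda) = 0.0015 hours

0.0015 hours


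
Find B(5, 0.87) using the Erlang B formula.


B(N,A) = (A^N/N!) / sum(A^k/k!, k=0..N) with N=5, A=0.87 = 0.0017

0.0017


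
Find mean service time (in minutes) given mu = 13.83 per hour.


Mean service time = 60/mu = 60/13.83 = 4.34 minutes

4.34 minutes


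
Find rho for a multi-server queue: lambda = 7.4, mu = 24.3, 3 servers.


rho = lambda / (c * mu) = 7.4 / (3 * 24.3) = 0.1015

0.1015


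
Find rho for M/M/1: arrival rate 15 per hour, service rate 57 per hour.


rho = lambda/mu = 15/57 = 0.2632

0.2632


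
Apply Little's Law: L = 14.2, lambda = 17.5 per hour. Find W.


W = L / lambda = 14.2 / 17.5 = 0.8114 hours

0.8114 hours


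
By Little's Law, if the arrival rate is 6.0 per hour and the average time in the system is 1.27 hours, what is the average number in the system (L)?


L = lambda * W = 6.0 * 1.27 = 7.62

7.62


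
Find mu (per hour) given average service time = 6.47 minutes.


mu = 60 / avg_service_time = 60 / 6.47 = 9.27 per hour

9.27 per hour


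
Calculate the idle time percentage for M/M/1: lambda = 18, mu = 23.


Idle fraction = (1 - rho) * 100 = (1 - 18/23) * 100 = 21.7%

21.7%


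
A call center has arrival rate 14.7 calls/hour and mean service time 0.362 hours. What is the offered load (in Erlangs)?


Offered load a = lambda * E[S] = 14.7 * 0.362 = 5.32 Erlangs

5.32 Erlangs


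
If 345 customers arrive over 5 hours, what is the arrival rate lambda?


lambda = total arrivals / time = 345 / 5 = 69.0 per hour

69.0 per hour


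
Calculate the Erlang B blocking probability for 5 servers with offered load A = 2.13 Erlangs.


B(N,A) = (A^N/N!) / sum(A^k/k!, k=0..N) with N=5, A=2.13 = 0.0444

0.0444


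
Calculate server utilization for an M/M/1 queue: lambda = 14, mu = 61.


rho = lambda/mu = 14/61 = 0.2295

0.2295


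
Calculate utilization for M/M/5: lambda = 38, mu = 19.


rho = lambda/(c*mu) = 38/(5*19) = 0.4

0.4


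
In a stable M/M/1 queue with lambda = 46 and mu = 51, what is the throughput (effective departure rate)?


For a stable queue (lambda < mu), throughput = lambda = 46 per hour

46 per hour


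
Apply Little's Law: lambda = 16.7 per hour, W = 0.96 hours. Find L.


L = lambda * W = 16.7 * 0.96 = 16.03

16.03


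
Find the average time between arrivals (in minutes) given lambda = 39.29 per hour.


Mean interarrival time = 60/lambda = 60/39.29 = 1.53 minutes

1.53 minutes


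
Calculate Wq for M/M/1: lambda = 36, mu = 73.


rho = 36/73; Wq = rho/(mu - lambda) = 0.0133 hours

0.0133 hours


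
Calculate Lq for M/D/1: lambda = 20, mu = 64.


M/D/1: Lq = rho^2 / (2*(1-rho)) where rho = 20/64; Lq = 0.07

0.07
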